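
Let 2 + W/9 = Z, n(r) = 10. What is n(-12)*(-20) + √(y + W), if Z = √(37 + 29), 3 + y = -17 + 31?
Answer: -200 + √(-7 + 9*√66) ≈ -191.87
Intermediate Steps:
y = 11 (y = -3 + (-17 + 31) = -3 + 14 = 11)
Z = √66 ≈ 8.1240
W = -18 + 9*√66 ≈ 55.116
n(-12)*(-20) + √(y + W) = 10*(-20) + √(11 + (-18 + 9*√66)) = -200 + √(-7 + 9*√66)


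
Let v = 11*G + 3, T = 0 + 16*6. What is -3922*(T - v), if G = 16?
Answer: 325526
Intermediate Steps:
T = 96 (T = 0 + 96 = 96)
v = 179 (v = 11*16 + 3 = 176 + 3 = 179)
-3922*(T - v) = -3922*(96 - 1*179) = -3922*(96 - 179) = -3922*(-83) = 325526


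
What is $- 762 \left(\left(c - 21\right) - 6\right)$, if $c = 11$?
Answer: $12192$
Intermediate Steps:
$- 762 \left(\left(c - 21\right) - 6\right) = - 762 \left(\left(11 - 21\right) - 6\right) = - 762 \left(-10 - 6\right) = \left(-762\right) \left(-16\right) = 12192$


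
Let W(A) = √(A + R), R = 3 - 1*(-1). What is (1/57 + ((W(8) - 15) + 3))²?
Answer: 505477/3249 - 2732*√3/57 ≈ 72.562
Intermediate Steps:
R = 4 (R = 3 + 1 = 4)
W(A) = √(4 + A) (W(A) = √(A + 4) = √(4 + A))
(1/57 + ((W(8) - 15) + 3))² = (1/57 + ((√(4 + 8) - 15) + 3))² = (1/57 + ((√12 - 15) + 3))² = (1/57 + ((2*√3 - 15) + 3))² = (1/57 + ((-15 + 2*√3) + 3))² = (1/57 + (-12 + 2*√3))² = (-683/57 + 2*√3)²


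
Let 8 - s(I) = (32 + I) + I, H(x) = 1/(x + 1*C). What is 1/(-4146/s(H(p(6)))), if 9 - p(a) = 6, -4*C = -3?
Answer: 184/31095 ≈ 0.0059173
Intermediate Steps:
C = ¾ (C = -¼*(-3) = ¾ ≈ 0.75000)
p(a) = 3 (p(a) = 9 - 1*6 = 9 - 6 = 3)
H(x) = 1/(¾ + x) (H(x) = 1/(x + 1*(¾)) = 1/(x + ¾) = 1/(¾ + x))
s(I) = -24 - 2*I (s(I) = 8 - ((32 + I) + I) = 8 - (32 + 2*I) = 8 + (-32 - 2*I) = -24 - 2*I)
1/(-4146/s(H(p(6)))) = 1/(-4146/(-24 - 8/(3 + 4*3))) = 1/(-4146/(-24 - 8/(3 + 12))) = 1/(-4146/(-24 - 8/15)) = 1/(-4146/(-368/15)) = 1/(-4146*(-15/368)) = 1/(31095/184) = 184/31095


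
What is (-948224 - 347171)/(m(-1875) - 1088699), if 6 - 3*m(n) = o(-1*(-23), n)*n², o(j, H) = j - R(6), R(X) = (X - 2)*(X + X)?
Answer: -1295395/28208178 ≈ -0.045923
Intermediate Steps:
R(X) = 2*X*(-2 + X) (R(X) = (-2 + X)*(2*X) = 2*X*(-2 + X))
o(j, H) = -48 + j (o(j, H) = j - 2*6*(-2 + 6) = j - 2*6*4 = j - 1*48 = j - 48 = -48 + j)
m(n) = 2 + 25*n²/3 (m(n) = 2 - (-48 - 1*(-23))*n²/3 = 2 - (-48 + 23)*n²/3 = 2 - (-25)*n²/3 = 2 + 25*n²/3)
(-948224 - 347171)/(m(-1875) - 1088699) = (-948224 - 347171)/((2 + (25/3)*(-1875)²) - 1088699) = -1295395/((2 + (25/3)*3515625) - 1088699) = -1295395/((2 + 29296875) - 1088699) = -1295395/(29296877 - 1088699) = -1295395/28208178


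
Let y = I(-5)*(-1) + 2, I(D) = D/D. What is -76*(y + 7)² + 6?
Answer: -4858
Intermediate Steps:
I(D) = 1
y = 1 (y = 1*(-1) + 2 = -1 + 2 = 1)
-76*(y + 7)² + 6 = -76*(1 + 7)² + 6 = -76*8² + 6 = -76*64 + 6 = -4864 + 6 = -4858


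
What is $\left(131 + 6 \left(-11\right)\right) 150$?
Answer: $9750$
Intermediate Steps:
$\left(131 + 6 \left(-11\right)\right) 150 = \left(131 - 66\right) 150 = 65 \cdot 150 = 9750$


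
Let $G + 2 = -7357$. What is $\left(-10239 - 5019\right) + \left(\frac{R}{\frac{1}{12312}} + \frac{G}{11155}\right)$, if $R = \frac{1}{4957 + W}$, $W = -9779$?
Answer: $- \frac{410445821619}{26894705} \approx -15261.0$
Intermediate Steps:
$G = -7359$ ($G = -2 - 7357 = -7359$)
$R = - \frac{1}{4822}$ ($R = \frac{1}{4957 - 9779} = \frac{1}{-4822} = - \frac{1}{4822} \approx -0.00020738$)
$\left(-10239 - 5019\right) + \left(\frac{R}{\frac{1}{12312}} + \frac{G}{11155}\right) = \left(-10239 - 5019\right) - \left(\frac{6156}{2411} + \frac{7359}{11155}\right) = -15258 - \left(\frac{7359}{11155} + \frac{\frac{1}{\frac{1}{12312}}}{4822}\right) = -15258 - \frac{86412729}{26894705} = - \frac{410445821619}{26894705}$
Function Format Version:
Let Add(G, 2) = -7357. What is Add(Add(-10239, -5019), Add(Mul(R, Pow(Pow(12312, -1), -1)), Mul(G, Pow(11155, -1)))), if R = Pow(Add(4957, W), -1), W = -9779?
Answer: Rational(-410445821619, 26894705) ≈ -15261.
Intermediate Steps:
G = -7359 (G = Add(-2, -7357) = -7359)
R = Rational(-1, 4822) (R = Pow(Add(4957, -9779), -1) = Pow(-4822, -1) = Rational(-1, 4822) ≈ -0.00020738)
Add(Add(-10239, -5019), Add(Mul(R, Pow(Pow(12312, -1), -1)), Mul(G, Pow(11155, -1)))) = Add(Add(-10239, -5019), Add(Mul(Rational(-1, 4822), Pow(Pow(12312, -1), -1)), Mul(-7359, Pow(11155, -1)))) = Add(-15258, Add(Mul(Rational(-1, 4822), Pow(Rational(1, 12312), -1)), Mul(-7359, Rational(1, 11155)))) = Add(-15258, Add(Mul(Rational(-1, 4822), 12312), Rational(-7359, 11155))) = Add(-15258, Add(Rational(-6156, 2411), Rational(-7359, 11155))) = Add(-15258, Rational(-86412729, 26894705)) = Rational(-410445821619, 26894705)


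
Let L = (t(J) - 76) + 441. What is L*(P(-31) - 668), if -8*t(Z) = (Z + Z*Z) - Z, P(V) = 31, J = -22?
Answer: -387933/2 ≈ -1.9397e+5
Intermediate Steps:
t(Z) = -Z**2/8 (t(Z) = -((Z + Z*Z) - Z)/8 = -((Z + Z**2) - Z)/8 = -Z**2/8)
L = 609/2 (L = (-1/8*(-22)**2 - 76) + 441 = (-1/8*484 - 76) + 441 = (-121/2 - 76) + 441 = -273/2 + 441 = 609/2 ≈ 304.50)
L*(P(-31) - 668) = 609*(31 - 668)/2 = (609/2)*(-637) = -387933/2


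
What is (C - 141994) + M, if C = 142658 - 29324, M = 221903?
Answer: 193243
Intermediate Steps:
C = 113334
(C - 141994) + M = (113334 - 141994) + 221903 = -28660 + 221903 = 193243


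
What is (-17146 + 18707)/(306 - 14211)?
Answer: -1561/13905 ≈ -0.11226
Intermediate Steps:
(-17146 + 18707)/(306 - 14211) = 1561/(-13905) = 1561*(-1/13905) = -1561/13905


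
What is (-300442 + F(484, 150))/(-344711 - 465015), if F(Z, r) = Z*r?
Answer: 113921/404863 ≈ 0.28138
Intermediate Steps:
(-300442 + F(484, 150))/(-344711 - 465015) = (-300442 + 484*150)/(-344711 - 465015) = (-300442 + 72600)/(-809726) = -227842*(-1/809726) = 113921/404863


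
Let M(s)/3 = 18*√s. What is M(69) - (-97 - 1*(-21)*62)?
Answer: -1205 + 54*√69 ≈ -756.44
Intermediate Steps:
M(s) = 54*√s (M(s) = 3*(18*√s) = 54*√s)
M(69) - (-97 - 1*(-21)*62) = 54*√69 - (-97 - 1*(-21)*62) = 54*√69 - (-97 + 21*62) = 54*√69 - (-97 + 1302) = 54*√69 - 1*1205 = 54*√69 - 1205 = -1205 + 54*√69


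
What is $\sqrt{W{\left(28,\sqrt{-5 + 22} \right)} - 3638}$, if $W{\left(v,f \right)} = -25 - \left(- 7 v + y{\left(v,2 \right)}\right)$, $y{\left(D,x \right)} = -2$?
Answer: $3 i \sqrt{385} \approx 58.864 i$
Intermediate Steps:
$W{\left(v,f \right)} = -23 + 7 v$ ($W{\left(v,f \right)} = -25 - \left(- 7 v - 2\right) = -25 - \left(-2 - 7 v\right) = -25 + \left(2 + 7 v\right) = -23 + 7 v$)
$\sqrt{W{\left(28,\sqrt{-5 + 22} \right)} - 3638} = \sqrt{\left(-23 + 7 \cdot 28\right) - 3638} = \sqrt{\left(-23 + 196\right) - 3638} = \sqrt{173 - 3638} = \sqrt{-3465} = 3 i \sqrt{385}$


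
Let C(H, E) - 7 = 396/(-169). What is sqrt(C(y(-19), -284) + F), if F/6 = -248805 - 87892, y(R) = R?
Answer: I*sqrt(341409971)/13 ≈ 1421.3*I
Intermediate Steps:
C(H, E) = 787/169 (C(H, E) = 7 + 396/(-169) = 7 + 396*(-1/169) = 7 - 396/169 = 787/169)
F = -2020182 (F = 6*(-248805 - 87892) = 6*(-336697) = -2020182)
sqrt(C(y(-19), -284) + F) = sqrt(787/169 - 2020182) = sqrt(-341409971/169) = I*sqrt(341409971)/13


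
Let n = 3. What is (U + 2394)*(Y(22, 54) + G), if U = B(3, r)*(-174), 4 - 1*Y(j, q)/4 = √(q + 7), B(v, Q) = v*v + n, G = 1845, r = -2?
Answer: 569466 - 1224*√61 ≈ 5.5991e+5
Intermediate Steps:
B(v, Q) = 3 + v² (B(v, Q) = v*v + 3 = v² + 3 = 3 + v²)
Y(j, q) = 16 - 4*√(7 + q) (Y(j, q) = 16 - 4*√(q + 7) = 16 - 4*√(7 + q))
U = -2088 (U = (3 + 3²)*(-174) = (3 + 9)*(-174) = 12*(-174) = -2088)
(U + 2394)*(Y(22, 54) + G) = (-2088 + 2394)*((16 - 4*√(7 + 54)) + 1845) = 306*((16 - 4*√61) + 1845) = 306*(1861 - 4*√61) = 569466 - 1224*√61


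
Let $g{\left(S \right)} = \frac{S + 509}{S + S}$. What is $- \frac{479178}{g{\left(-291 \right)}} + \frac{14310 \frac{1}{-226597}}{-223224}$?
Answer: $\frac{1175529821430180789}{918904311892} \approx 1.2793 \cdot 10^{6}$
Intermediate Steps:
$g{\left(S \right)} = \frac{509 + S}{2 S}$
$- \frac{479178}{g{\left(-291 \right)}} + \frac{14310 \frac{1}{-226597}}{-223224} = - \frac{479178}{\frac{1}{2} \frac{1}{-291} \left(509 - 291\right)} + \frac{14310 \frac{1}{-226597}}{-223224} = - \frac{479178}{\frac{1}{2} \left(- \frac{1}{291}\right) 218} + 14310 \left(- \frac{1}{226597}\right) \left(- \frac{1}{223224}\right) = - \frac{479178}{- \frac{109}{291}} - - \frac{2385}{8430314788} = \left(-479178\right) \left(- \frac{291}{109}\right) + \frac{2385}{8430314788} = \frac{139440798}{109} + \frac{2385}{8430314788} = \frac{1175529821430180789}{918904311892}$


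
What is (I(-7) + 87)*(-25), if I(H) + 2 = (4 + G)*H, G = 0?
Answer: -1425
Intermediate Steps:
I(H) = -2 + 4*H (I(H) = -2 + (4 + 0)*H = -2 + 4*H)
(I(-7) + 87)*(-25) = ((-2 + 4*(-7)) + 87)*(-25) = ((-2 - 28) + 87)*(-25) = (-30 + 87)*(-25) = 57*(-25) = -1425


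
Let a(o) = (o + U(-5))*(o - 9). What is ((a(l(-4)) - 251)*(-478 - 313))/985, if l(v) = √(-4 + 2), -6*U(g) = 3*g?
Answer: 435841/1970 + 10283*I*√2/1970 ≈ 221.24 + 7.3819*I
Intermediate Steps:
U(g) = -g/2
l(v) = I*√2 (l(v) = √(-2) = I*√2)
a(o) = (-9 + o)*(5/2 + o) (a(o) = (o - ½*(-5))*(o - 9) = (o + 5/2)*(-9 + o) = (5/2 + o)*(-9 + o) = (-9 + o)*(5/2 + o))
((a(l(-4)) - 251)*(-478 - 313))/985 = (((-45/2 + (I*√2)² - 13*I*√2/2) - 251)*(-478 - 313))/985 = (((-45/2 - 2 - 13*I*√2/2) - 251)*(-791))*(1/985) = (((-49/2 - 13*I*√2/2) - 251)*(-791))*(1/985) = ((-551/2 - 13*I*√2/2)*(-791))*(1/985) = (435841/2 + 10283*I*√2/2)*(1/985) = 435841/1970 + 10283*I*√2/1970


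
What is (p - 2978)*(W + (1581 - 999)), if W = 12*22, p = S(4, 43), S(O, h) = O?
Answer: -2516004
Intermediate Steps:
p = 4
W = 264
(p - 2978)*(W + (1581 - 999)) = (4 - 2978)*(264 + (1581 - 999)) = -2974*(264 + 582) = -2974*846 = -2516004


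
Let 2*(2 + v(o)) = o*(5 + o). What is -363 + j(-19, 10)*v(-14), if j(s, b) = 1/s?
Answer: -6958/19 ≈ -366.21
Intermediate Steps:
v(o) = -2 + o*(5 + o)/2 (v(o) = -2 + (o*(5 + o))/2 = -2 + o*(5 + o)/2)
-363 + j(-19, 10)*v(-14) = -363 + (-2 + (½)*(-14)² + (5/2)*(-14))/(-19) = -363 - (-2 + (½)*196 - 35)/19 = -363 - (-2 + 98 - 35)/19 = -363 - 1/19*61 = -363 - 61/19 = -6958/19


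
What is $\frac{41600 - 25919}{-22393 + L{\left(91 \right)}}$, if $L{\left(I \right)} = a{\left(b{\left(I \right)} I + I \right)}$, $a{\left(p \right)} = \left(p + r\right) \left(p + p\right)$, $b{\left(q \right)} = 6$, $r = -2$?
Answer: $\frac{5227}{262199} \approx 0.019935$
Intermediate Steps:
$a{\left(p \right)} = 2 p \left(-2 + p\right)$ ($a{\left(p \right)} = \left(p - 2\right) \left(p + p\right) = \left(-2 + p\right) 2 p = 2 p \left(-2 + p\right)$)
$L{\left(I \right)} = 14 I \left(-2 + 7 I\right)$ ($L{\left(I \right)} = 2 \left(6 I + I\right) \left(-2 + \left(6 I + I\right)\right) = 2 \cdot 7 I \left(-2 + 7 I\right) = 14 I \left(-2 + 7 I\right)$)
$\frac{41600 - 25919}{-22393 + L{\left(91 \right)}} = \frac{41600 - 25919}{-22393 + 14 \cdot 91 \left(-2 + 7 \cdot 91\right)} = \frac{15681}{-22393 + 14 \cdot 91 \left(-2 + 637\right)} = \frac{15681}{-22393 + 14 \cdot 91 \cdot 635} = \frac{15681}{-22393 + 808990} = \frac{15681}{786597} = 15681 \cdot \frac{1}{786597} = \frac{5227}{262199}$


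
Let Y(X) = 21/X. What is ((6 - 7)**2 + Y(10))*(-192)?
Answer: -2976/5 ≈ -595.20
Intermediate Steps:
((6 - 7)**2 + Y(10))*(-192) = ((6 - 7)**2 + 21/10)*(-192) = ((-1)**2 + 21*(1/10))*(-192) = (1 + 21/10)*(-192) = (31/10)*(-192) = -2976/5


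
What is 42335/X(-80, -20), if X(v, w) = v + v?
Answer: -8467/32 ≈ -264.59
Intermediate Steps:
X(v, w) = 2*v
42335/X(-80, -20) = 42335/((2*(-80))) = 42335/(-160) = 42335*(-1/160) = -8467/32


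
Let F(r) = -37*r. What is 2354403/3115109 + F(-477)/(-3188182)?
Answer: 7451286706605/9931534441838 ≈ 0.75027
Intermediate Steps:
2354403/3115109 + F(-477)/(-3188182) = 2354403/3115109 - 37*(-477)/(-3188182) = 2354403*(1/3115109) + 17649*(-1/3188182) = 2354403/3115109 - 17649/3188182 = 7451286706605/9931534441838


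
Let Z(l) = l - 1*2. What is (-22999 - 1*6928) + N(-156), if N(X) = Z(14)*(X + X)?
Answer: -33671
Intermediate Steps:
Z(l) = -2 + l (Z(l) = l - 2 = -2 + l)
N(X) = 24*X (N(X) = (-2 + 14)*(X + X) = 12*(2*X) = 24*X)
(-22999 - 1*6928) + N(-156) = (-22999 - 1*6928) + 24*(-156) = (-22999 - 6928) - 3744 = -29927 - 3744 = -33671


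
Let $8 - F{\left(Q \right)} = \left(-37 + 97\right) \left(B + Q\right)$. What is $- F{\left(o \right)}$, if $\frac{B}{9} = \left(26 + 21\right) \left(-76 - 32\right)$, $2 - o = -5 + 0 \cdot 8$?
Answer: $-2740628$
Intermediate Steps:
$o = 7$ ($o = 2 - \left(-5 + 0 \cdot 8\right) = 2 - \left(-5 + 0\right) = 2 - -5 = 2 + 5 = 7$)
$B = -45684$ ($B = 9 \left(26 + 21\right) \left(-76 - 32\right) = 9 \cdot 47 \left(-108\right) = 9 \left(-5076\right) = -45684$)
$F{\left(Q \right)} = 2741048 - 60 Q$ ($F{\left(Q \right)} = 8 - \left(-37 + 97\right) \left(-45684 + Q\right) = 8 - 60 \left(-45684 + Q\right) = 8 - \left(-2741040 + 60 Q\right) = 2741048 - 60 Q$)
$- F{\left(o \right)} = - (2741048 - 420) = \left(-1\right) 2740628 = -2740628$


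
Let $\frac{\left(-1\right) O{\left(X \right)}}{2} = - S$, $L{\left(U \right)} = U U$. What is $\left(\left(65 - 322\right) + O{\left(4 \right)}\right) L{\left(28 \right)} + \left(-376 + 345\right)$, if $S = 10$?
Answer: $-185839$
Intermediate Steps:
$L{\left(U \right)} = U^{2}$
$O{\left(X \right)} = 20$ ($O{\left(X \right)} = - 2 \left(\left(-1\right) 10\right) = \left(-2\right) \left(-10\right) = 20$)
$\left(\left(65 - 322\right) + O{\left(4 \right)}\right) L{\left(28 \right)} + \left(-376 + 345\right) = \left(\left(65 - 322\right) + 20\right) 28^{2} + \left(-376 + 345\right) = \left(-257 + 20\right) 784 - 31 = \left(-237\right) 784 - 31 = -185808 - 31 = -185839$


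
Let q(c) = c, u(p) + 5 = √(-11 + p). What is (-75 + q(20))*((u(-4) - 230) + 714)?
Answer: -26345 - 55*I*√15 ≈ -26345.0 - 213.01*I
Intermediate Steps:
u(p) = -5 + √(-11 + p)
(-75 + q(20))*((u(-4) - 230) + 714) = (-75 + 20)*(((-5 + √(-11 - 4)) - 230) + 714) = -55*(((-5 + √(-15)) - 230) + 714) = -55*(((-5 + I*√15) - 230) + 714) = -55*((-235 + I*√15) + 714) = -55*(479 + I*√15) = -26345 - 55*I*√15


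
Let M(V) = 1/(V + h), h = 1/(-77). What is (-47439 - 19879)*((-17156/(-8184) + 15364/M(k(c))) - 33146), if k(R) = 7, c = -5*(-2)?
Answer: -35771363544817/7161 ≈ -4.9953e+9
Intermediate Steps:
c = 10
h = -1/77 ≈ -0.012987
M(V) = 1/(-1/77 + V) (M(V) = 1/(V - 1/77) = 1/(-1/77 + V))
(-47439 - 19879)*((-17156/(-8184) + 15364/M(k(c))) - 33146) = (-47439 - 19879)*((-17156/(-8184) + 15364/((77/(-1 + 77*7)))) - 33146) = -67318*((-17156*(-1/8184) + 15364/((77/(-1 + 539)))) - 33146) = -67318*((4289/2046 + 15364/((77/538))) - 33146) = -67318*((4289/2046 + 15364/((77*(1/538)))) - 33146) = -67318*((4289/2046 + 15364/(77/538)) - 33146) = -67318*((4289/2046 + 15364*(538/77)) - 33146) = -67318*((4289/2046 + 8265832/77) - 33146) = -67318*(1537474775/14322 - 33146) = -67318*1062757763/14322 = -35771363544817/7161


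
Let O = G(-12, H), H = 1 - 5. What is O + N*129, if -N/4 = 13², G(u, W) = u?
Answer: -87216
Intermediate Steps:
H = -4
N = -676 (N = -4*13² = -4*169 = -676)
O = -12
O + N*129 = -12 - 676*129 = -12 - 87204 = -87216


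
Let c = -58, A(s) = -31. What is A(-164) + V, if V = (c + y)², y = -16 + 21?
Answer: 2778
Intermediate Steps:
y = 5
V = 2809 (V = (-58 + 5)² = (-53)² = 2809)
A(-164) + V = -31 + 2809 = 2778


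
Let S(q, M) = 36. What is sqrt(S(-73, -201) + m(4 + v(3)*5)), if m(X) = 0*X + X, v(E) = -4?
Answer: 2*sqrt(5) ≈ 4.4721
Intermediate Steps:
m(X) = X (m(X) = 0 + X = X)
sqrt(S(-73, -201) + m(4 + v(3)*5)) = sqrt(36 + (4 - 4*5)) = sqrt(36 + (4 - 20)) = sqrt(36 - 16) = sqrt(20) = 2*sqrt(5)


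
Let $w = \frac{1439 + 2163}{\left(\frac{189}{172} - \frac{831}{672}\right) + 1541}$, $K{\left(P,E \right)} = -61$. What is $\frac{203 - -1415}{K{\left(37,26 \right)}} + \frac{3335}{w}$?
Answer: $\frac{2963162201723}{2116362304} \approx 1400.1$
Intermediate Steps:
$w = \frac{34694464}{14841585}$ ($w = \frac{3602}{\left(189 \cdot \frac{1}{172} - \frac{277}{224}\right) + 1541} = \frac{3602}{\left(\frac{189}{172} - \frac{277}{224}\right) + 1541} = \frac{3602}{- \frac{1327}{9632} + 1541} = \frac{3602}{\frac{14841585}{9632}} = 3602 \cdot \frac{9632}{14841585} = \frac{34694464}{14841585} \approx 2.3377$)
$\frac{203 - -1415}{K{\left(37,26 \right)}} + \frac{3335}{w} = \frac{203 - -1415}{-61} + \frac{3335}{\frac{34694464}{14841585}} = \left(203 + 1415\right) \left(- \frac{1}{61}\right) + 3335 \cdot \frac{14841585}{34694464} = 1618 \left(- \frac{1}{61}\right) + \frac{49496685975}{34694464} = - \frac{1618}{61} + \frac{49496685975}{34694464} = \frac{2963162201723}{2116362304}$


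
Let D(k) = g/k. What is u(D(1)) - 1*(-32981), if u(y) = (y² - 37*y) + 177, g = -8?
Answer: 33518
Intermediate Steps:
D(k) = -8/k
u(y) = 177 + y² - 37*y
u(D(1)) - 1*(-32981) = (177 + (-8/1)² - (-296)/1) - 1*(-32981) = (177 + (-8*1)² - (-296)) + 32981 = (177 + (-8)² - 37*(-8)) + 32981 = (177 + 64 + 296) + 32981 = 537 + 32981 = 33518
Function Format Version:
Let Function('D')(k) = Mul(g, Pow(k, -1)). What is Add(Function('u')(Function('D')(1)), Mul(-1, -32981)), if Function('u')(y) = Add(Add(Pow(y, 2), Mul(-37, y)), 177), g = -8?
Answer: 33518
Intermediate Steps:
Function('D')(k) = Mul(-8, Pow(k, -1))
Function('u')(y) = Add(177, Pow(y, 2), Mul(-37, y))
Add(Function('u')(Function('D')(1)), Mul(-1, -32981)) = Add(Add(177, Pow(Mul(-8, Pow(1, -1)), 2), Mul(-37, Mul(-8, Pow(1, -1)))), Mul(-1, -32981)) = Add(Add(177, Pow(Mul(-8, 1), 2), Mul(-37, Mul(-8, 1))), 32981) = Add(Add(177, Pow(-8, 2), Mul(-37, -8)), 32981) = Add(Add(177, 64, 296), 32981) = Add(537, 32981) = 33518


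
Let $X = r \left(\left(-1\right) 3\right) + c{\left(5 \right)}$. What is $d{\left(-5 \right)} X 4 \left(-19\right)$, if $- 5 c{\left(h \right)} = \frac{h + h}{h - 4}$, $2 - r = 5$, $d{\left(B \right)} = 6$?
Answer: $-3192$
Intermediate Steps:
$r = -3$ ($r = 2 - 5 = -3$)
$c{\left(h \right)} = - \frac{2 h}{5 \left(-4 + h\right)}$ ($c{\left(h \right)} = - \frac{\left(h + h\right) \frac{1}{h - 4}}{5} = - \frac{2 h \frac{1}{-4 + h}}{5} = - \frac{2 h}{5 \left(-4 + h\right)}$)
$X = 7$ ($X = - 3 \left(\left(-1\right) 3\right) - \frac{10}{-20 + 5 \cdot 5} = \left(-3\right) \left(-3\right) - \frac{10}{-20 + 25} = 9 - \frac{10}{5} = 9 - 10 \cdot \frac{1}{5} = 9 - 2 = 7$)
$d{\left(-5 \right)} X 4 \left(-19\right) = 6 \cdot 7 \cdot 4 \left(-19\right) = 6 \cdot 7 \left(-76\right) = 6 \left(-532\right) = -3192$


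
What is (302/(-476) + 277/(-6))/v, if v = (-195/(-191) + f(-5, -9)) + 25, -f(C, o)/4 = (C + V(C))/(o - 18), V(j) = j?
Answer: -14360526/7529725 ≈ -1.9072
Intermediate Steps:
f(C, o) = -8*C/(-18 + o) (f(C, o) = -4*(C + C)/(o - 18) = -4*2*C/(-18 + o) = -8*C/(-18 + o))
v = 126550/5157 (v = (-195/(-191) - 8*(-5)/(-18 - 9)) + 25 = (-195*(-1/191) - 8*(-5)/(-27)) + 25 = (195/191 - 8*(-5)*(-1/27)) + 25 = (195/191 - 40/27) + 25 = -2375/5157 + 25 = 126550/5157 ≈ 24.539)
(302/(-476) + 277/(-6))/v = (302/(-476) + 277/(-6))/(126550/5157) = (302*(-1/476) + 277*(-1/6))*(5157/126550) = (-151/238 - 277/6)*(5157/126550) = -16708/357*5157/126550 = -14360526/7529725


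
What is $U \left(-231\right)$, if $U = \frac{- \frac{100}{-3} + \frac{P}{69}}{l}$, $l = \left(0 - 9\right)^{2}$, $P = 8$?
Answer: $- \frac{177716}{1863} \approx -95.392$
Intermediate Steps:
$l = 81$ ($l = \left(-9\right)^{2} = 81$)
$U = \frac{2308}{5589}$ ($U = \frac{- \frac{100}{-3} + \frac{8}{69}}{81} = \left(\left(-100\right) \left(- \frac{1}{3}\right) + 8 \cdot \frac{1}{69}\right) \frac{1}{81} = \left(\frac{100}{3} + \frac{8}{69}\right) \frac{1}{81} = \frac{2308}{69} \cdot \frac{1}{81} = \frac{2308}{5589} \approx 0.41295$)
$U \left(-231\right) = \frac{2308}{5589} \left(-231\right) = - \frac{177716}{1863}$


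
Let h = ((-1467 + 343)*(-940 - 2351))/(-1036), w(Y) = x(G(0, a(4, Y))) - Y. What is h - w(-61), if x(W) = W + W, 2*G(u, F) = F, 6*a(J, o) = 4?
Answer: -2822228/777 ≈ -3632.2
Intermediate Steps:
a(J, o) = 2/3 (a(J, o) = (1/6)*4 = 2/3)
G(u, F) = F/2
x(W) = 2*W
w(Y) = 2/3 - Y (w(Y) = 2*((1/2)*(2/3)) - Y = 2*(1/3) - Y = 2/3 - Y)
h = -924771/259 (h = -1124*(-3291)*(-1/1036) = 3699084*(-1/1036) = -924771/259 ≈ -3570.5)
h - w(-61) = -924771/259 - (2/3 - 1*(-61)) = -924771/259 - (2/3 + 61) = -924771/259 - 1*185/3 = -924771/259 - 185/3 = -2822228/777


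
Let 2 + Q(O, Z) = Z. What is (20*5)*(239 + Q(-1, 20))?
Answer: 25700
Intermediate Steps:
Q(O, Z) = -2 + Z
(20*5)*(239 + Q(-1, 20)) = (20*5)*(239 + (-2 + 20)) = 100*(239 + 18) = 100*257 = 25700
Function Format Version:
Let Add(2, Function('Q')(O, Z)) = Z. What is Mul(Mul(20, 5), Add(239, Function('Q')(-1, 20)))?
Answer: 25700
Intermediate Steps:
Function('Q')(O, Z) = Add(-2, Z)
Mul(Mul(20, 5), Add(239, Function('Q')(-1, 20))) = Mul(Mul(20, 5), Add(239, Add(-2, 20))) = Mul(100, Add(239, 18)) = Mul(100, 257) = 25700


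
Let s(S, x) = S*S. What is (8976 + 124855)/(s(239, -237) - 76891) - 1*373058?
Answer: -7375490491/19770 ≈ -3.7307e+5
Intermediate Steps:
s(S, x) = S²
(8976 + 124855)/(s(239, -237) - 76891) - 1*373058 = (8976 + 124855)/(239² - 76891) - 1*373058 = 133831/(57121 - 76891) - 373058 = 133831/(-19770) - 373058 = 133831*(-1/19770) - 373058 = -133831/19770 - 373058 = -7375490491/19770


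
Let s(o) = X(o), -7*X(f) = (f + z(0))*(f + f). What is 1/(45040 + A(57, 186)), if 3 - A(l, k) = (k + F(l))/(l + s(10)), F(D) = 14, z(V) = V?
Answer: 199/8962157 ≈ 2.2204e-5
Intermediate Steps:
X(f) = -2*f**2/7 (X(f) = -(f + 0)*(f + f)/7 = -f*2*f/7 = -2*f**2/7)
s(o) = -2*o**2/7
A(l, k) = 3 - (14 + k)/(-200/7 + l) (A(l, k) = 3 - (k + 14)/(l - 2/7*10**2) = 3 - (14 + k)/(l - 2/7*100) = 3 - (14 + k)/(l - 200/7) = 3 - (14 + k)/(-200/7 + l))
1/(45040 + A(57, 186)) = 1/(45040 + (-698 - 7*186 + 21*57)/(-200 + 7*57)) = 1/(45040 + (-698 - 1302 + 1197)/(-200 + 399)) = 1/(45040 - 803/199) = 1/(8962157/199) = 199/8962157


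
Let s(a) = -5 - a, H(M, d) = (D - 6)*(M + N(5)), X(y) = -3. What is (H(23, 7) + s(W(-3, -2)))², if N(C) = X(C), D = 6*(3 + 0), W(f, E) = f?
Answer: 56644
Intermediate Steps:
D = 18 (D = 6*3 = 18)
N(C) = -3
H(M, d) = -36 + 12*M (H(M, d) = (18 - 6)*(M - 3) = 12*(-3 + M) = -36 + 12*M)
(H(23, 7) + s(W(-3, -2)))² = ((-36 + 12*23) + (-5 - 1*(-3)))² = ((-36 + 276) + (-5 + 3))² = (240 - 2)² = 238² = 56644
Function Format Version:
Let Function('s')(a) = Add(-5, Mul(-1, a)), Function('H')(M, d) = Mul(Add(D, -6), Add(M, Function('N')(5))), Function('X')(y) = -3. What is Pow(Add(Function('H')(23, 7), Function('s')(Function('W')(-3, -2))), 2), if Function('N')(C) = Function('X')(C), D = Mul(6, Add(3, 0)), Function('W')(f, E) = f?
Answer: 56644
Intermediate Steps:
D = 18 (D = Mul(6, 3) = 18)
Function('N')(C) = -3
Function('H')(M, d) = Add(-36, Mul(12, M)) (Function('H')(M, d) = Mul(Add(18, -6), Add(M, -3)) = Mul(12, Add(-3, M)) = Add(-36, Mul(12, M)))
Pow(Add(Function('H')(23, 7), Function('s')(Function('W')(-3, -2))), 2) = Pow(Add(Add(-36, Mul(12, 23)), Add(-5, Mul(-1, -3))), 2) = Pow(Add(Add(-36, 276), Add(-5, 3)), 2) = Pow(Add(240, -2), 2) = Pow(238, 2) = 56644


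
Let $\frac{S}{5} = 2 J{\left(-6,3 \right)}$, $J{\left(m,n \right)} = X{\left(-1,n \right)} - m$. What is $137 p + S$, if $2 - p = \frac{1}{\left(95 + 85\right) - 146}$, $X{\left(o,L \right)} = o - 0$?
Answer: $\frac{10879}{34} \approx 319.97$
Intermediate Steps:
$X{\left(o,L \right)} = o$ ($X{\left(o,L \right)} = o + 0 = o$)
$J{\left(m,n \right)} = -1 - m$
$S = 50$ ($S = 5 \cdot 2 \left(-1 - -6\right) = 5 \cdot 2 \left(-1 + 6\right) = 5 \cdot 2 \cdot 5 = 5 \cdot 10 = 50$)
$p = \frac{67}{34}$ ($p = 2 - \frac{1}{\left(95 + 85\right) - 146} = 2 - \frac{1}{180 - 146} = 2 - \frac{1}{34} = \frac{67}{34} \approx 1.9706$)
$137 p + S = 137 \cdot \frac{67}{34} + 50 = \frac{9179}{34} + 50 = \frac{10879}{34}$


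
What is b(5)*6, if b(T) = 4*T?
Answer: 120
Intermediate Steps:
b(5)*6 = (4*5)*6 = 20*6 = 120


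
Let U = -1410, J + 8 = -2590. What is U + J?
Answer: -4008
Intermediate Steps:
J = -2598 (J = -8 - 2590 = -2598)
U + J = -1410 - 2598 = -4008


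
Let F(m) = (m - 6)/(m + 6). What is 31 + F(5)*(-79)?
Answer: 420/11 ≈ 38.182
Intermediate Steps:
F(m) = (-6 + m)/(6 + m)
31 + F(5)*(-79) = 31 + ((-6 + 5)/(6 + 5))*(-79) = 31 + (-1/11)*(-79) = 31 + ((1/11)*(-1))*(-79) = 31 - 1/11*(-79) = 31 + 79/11 = 420/11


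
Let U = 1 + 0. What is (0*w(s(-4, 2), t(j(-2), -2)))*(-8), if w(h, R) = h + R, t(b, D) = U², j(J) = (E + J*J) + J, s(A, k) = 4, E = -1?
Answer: 0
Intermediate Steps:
j(J) = -1 + J + J² (j(J) = (-1 + J*J) + J = (-1 + J²) + J = -1 + J + J²)
U = 1
t(b, D) = 1 (t(b, D) = 1² = 1)
w(h, R) = R + h
(0*w(s(-4, 2), t(j(-2), -2)))*(-8) = (0*(1 + 4))*(-8) = (0*5)*(-8) = 0*(-8) = 0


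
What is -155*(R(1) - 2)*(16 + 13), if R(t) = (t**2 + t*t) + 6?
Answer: -26970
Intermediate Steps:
R(t) = 6 + 2*t**2 (R(t) = (t**2 + t**2) + 6 = 2*t**2 + 6 = 6 + 2*t**2)
-155*(R(1) - 2)*(16 + 13) = -155*((6 + 2*1**2) - 2)*(16 + 13) = -155*((6 + 2*1) - 2)*29 = -155*((6 + 2) - 2)*29 = -155*(8 - 2)*29 = -930*29 = -155*174 = -26970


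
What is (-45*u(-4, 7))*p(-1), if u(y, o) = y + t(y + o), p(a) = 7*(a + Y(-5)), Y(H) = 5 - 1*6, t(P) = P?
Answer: -630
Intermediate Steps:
Y(H) = -1 (Y(H) = 5 - 6 = -1)
p(a) = -7 + 7*a (p(a) = 7*(a - 1) = 7*(-1 + a) = -7 + 7*a)
u(y, o) = o + 2*y (u(y, o) = y + (y + o) = y + (o + y) = o + 2*y)
(-45*u(-4, 7))*p(-1) = (-45*(7 + 2*(-4)))*(-7 + 7*(-1)) = (-45*(7 - 8))*(-7 - 7) = -45*(-1)*(-14) = 45*(-14) = -630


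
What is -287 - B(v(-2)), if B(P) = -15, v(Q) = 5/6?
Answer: -272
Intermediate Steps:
v(Q) = ⅚ (v(Q) = 5*(⅙) = ⅚)
-287 - B(v(-2)) = -287 - 1*(-15) = -287 + 15 = -272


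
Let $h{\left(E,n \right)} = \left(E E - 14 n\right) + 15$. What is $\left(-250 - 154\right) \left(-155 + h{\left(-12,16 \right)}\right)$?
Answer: $88880$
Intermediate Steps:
$h{\left(E,n \right)} = 15 + E^{2} - 14 n$ ($h{\left(E,n \right)} = \left(E^{2} - 14 n\right) + 15 = 15 + E^{2} - 14 n$)
$\left(-250 - 154\right) \left(-155 + h{\left(-12,16 \right)}\right) = \left(-250 - 154\right) \left(-155 + \left(15 + \left(-12\right)^{2} - 224\right)\right) = - 404 \left(-155 + \left(15 + 144 - 224\right)\right) = - 404 \left(-155 - 65\right) = \left(-404\right) \left(-220\right) = 88880$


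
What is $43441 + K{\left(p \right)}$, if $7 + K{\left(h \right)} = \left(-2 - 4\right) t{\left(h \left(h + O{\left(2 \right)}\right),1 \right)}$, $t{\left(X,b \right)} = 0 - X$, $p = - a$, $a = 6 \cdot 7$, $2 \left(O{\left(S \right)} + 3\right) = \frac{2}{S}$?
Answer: $54648$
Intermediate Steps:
$O{\left(S \right)} = -3 + \frac{1}{S}$ ($O{\left(S \right)} = -3 + \frac{2 \frac{1}{S}}{2} = -3 + \frac{1}{S}$)
$a = 42$
$p = -42$ ($p = \left(-1\right) 42 = -42$)
$t{\left(X,b \right)} = - X$
$K{\left(h \right)} = -7 + 6 h \left(- \frac{5}{2} + h\right)$ ($K{\left(h \right)} = -7 + \left(-2 - 4\right) \left(- h \left(h - \left(3 - \frac{1}{2}\right)\right)\right) = -7 - 6 \left(- h \left(h + \left(-3 + \frac{1}{2}\right)\right)\right) = -7 - 6 \left(- h \left(h - \frac{5}{2}\right)\right) = -7 - 6 \left(- h \left(- \frac{5}{2} + h\right)\right) = -7 + 6 h \left(- \frac{5}{2} + h\right)$)
$43441 + K{\left(p \right)} = 43441 - \left(7 + 126 \left(-5 + 2 \left(-42\right)\right)\right) = 43441 - \left(7 + 126 \left(-5 - 84\right)\right) = 43441 - \left(7 + 126 \left(-89\right)\right) = 43441 + \left(-7 + 11214\right) = 43441 + 11207 = 54648$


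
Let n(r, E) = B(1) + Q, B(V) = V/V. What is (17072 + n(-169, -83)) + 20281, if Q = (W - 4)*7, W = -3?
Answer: 37305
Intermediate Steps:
B(V) = 1
Q = -49 (Q = (-3 - 4)*7 = -7*7 = -49)
n(r, E) = -48 (n(r, E) = 1 - 49 = -48)
(17072 + n(-169, -83)) + 20281 = (17072 - 48) + 20281 = 17024 + 20281 = 37305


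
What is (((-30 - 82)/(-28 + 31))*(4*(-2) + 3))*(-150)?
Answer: -28000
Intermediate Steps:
(((-30 - 82)/(-28 + 31))*(4*(-2) + 3))*(-150) = ((-112/3)*(-8 + 3))*(-150) = (-112*1/3*(-5))*(-150) = -112/3*(-5)*(-150) = (560/3)*(-150) = -28000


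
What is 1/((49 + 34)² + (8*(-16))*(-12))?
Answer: 1/8425 ≈ 0.00011869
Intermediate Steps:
1/((49 + 34)² + (8*(-16))*(-12)) = 1/(83² - 128*(-12)) = 1/(6889 + 1536) = 1/8425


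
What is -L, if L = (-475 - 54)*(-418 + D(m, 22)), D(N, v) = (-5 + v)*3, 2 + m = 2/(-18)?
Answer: -194143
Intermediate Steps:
m = -19/9 (m = -2 + 2/(-18) = -2 + 2*(-1/18) = -2 - ⅑ = -19/9 ≈ -2.1111)
D(N, v) = -15 + 3*v
L = 194143 (L = (-475 - 54)*(-418 + (-15 + 3*22)) = -529*(-418 + (-15 + 66)) = -529*(-418 + 51) = -529*(-367) = 194143)
-L = -1*194143 = -194143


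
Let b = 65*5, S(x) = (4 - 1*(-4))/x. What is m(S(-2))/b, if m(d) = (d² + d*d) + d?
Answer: 28/325 ≈ 0.086154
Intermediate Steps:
S(x) = 8/x (S(x) = (4 + 4)/x = 8/x)
m(d) = d + 2*d² (m(d) = (d² + d²) + d = 2*d² + d = d + 2*d²)
b = 325
m(S(-2))/b = ((8/(-2))*(1 + 2*(8/(-2))))/325 = ((8*(-½))*(1 + 2*(8*(-½))))*(1/325) = -4*(1 + 2*(-4))*(1/325) = -4*(1 - 8)*(1/325) = -4*(-7)*(1/325) = 28*(1/325) = 28/325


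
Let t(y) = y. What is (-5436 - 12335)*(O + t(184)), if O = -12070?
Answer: 211226106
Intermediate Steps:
(-5436 - 12335)*(O + t(184)) = (-5436 - 12335)*(-12070 + 184) = -17771*(-11886) = 211226106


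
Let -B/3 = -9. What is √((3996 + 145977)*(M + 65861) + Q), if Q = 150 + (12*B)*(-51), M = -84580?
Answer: I*√2807360961 ≈ 52985.0*I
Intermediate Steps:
B = 27 (B = -3*(-9) = 27)
Q = -16374 (Q = 150 + (12*27)*(-51) = 150 + 324*(-51) = 150 - 16524 = -16374)
√((3996 + 145977)*(M + 65861) + Q) = √((3996 + 145977)*(-84580 + 65861) - 16374) = √(149973*(-18719) - 16374) = √(-2807344587 - 16374) = √(-2807360961) = I*√2807360961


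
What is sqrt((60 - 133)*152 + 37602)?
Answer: sqrt(26506) ≈ 162.81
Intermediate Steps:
sqrt((60 - 133)*152 + 37602) = sqrt(-73*152 + 37602) = sqrt(-11096 + 37602) = sqrt(26506)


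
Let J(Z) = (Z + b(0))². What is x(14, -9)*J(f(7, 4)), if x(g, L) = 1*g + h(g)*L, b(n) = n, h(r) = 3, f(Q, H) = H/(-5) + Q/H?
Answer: -4693/400 ≈ -11.732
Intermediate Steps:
f(Q, H) = -H/5 + Q/H (f(Q, H) = H*(-⅕) + Q/H = -H/5 + Q/H)
x(g, L) = g + 3*L (x(g, L) = 1*g + 3*L = g + 3*L)
J(Z) = Z² (J(Z) = (Z + 0)² = Z²)
x(14, -9)*J(f(7, 4)) = (14 + 3*(-9))*(-⅕*4 + 7/4)² = (14 - 27)*(-⅘ + 7*(¼))² = -13*(-⅘ + 7/4)² = -13*(19/20)² = -13*361/400 = -4693/400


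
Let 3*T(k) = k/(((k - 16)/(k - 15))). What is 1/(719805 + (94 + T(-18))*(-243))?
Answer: 17/11872428 ≈ 1.4319e-6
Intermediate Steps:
T(k) = k*(-15 + k)/(3*(-16 + k)) (T(k) = (k/(((k - 16)/(k - 15))))/3 = (k/(((-16 + k)/(-15 + k))))/3 = (k*((-15 + k)/(-16 + k)))/3 = (k*(-15 + k)/(-16 + k))/3 = k*(-15 + k)/(3*(-16 + k)))
1/(719805 + (94 + T(-18))*(-243)) = 1/(719805 + (94 + (1/3)*(-18)*(-15 - 18)/(-16 - 18))*(-243)) = 1/(719805 + (94 + (1/3)*(-18)*(-33)/(-34))*(-243)) = 1/(719805 + (94 + (1/3)*(-18)*(-1/34)*(-33))*(-243)) = 1/(719805 + (94 - 99/17)*(-243)) = 1/(719805 + (1499/17)*(-243)) = 1/(719805 - 364257/17) = 1/(11872428/17) = 17/11872428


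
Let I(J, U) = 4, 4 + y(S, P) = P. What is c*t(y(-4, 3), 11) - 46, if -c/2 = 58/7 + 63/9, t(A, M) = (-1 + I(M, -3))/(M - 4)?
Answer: -2896/49 ≈ -59.102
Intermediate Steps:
y(S, P) = -4 + P
t(A, M) = 3/(-4 + M) (t(A, M) = (-1 + 4)/(M - 4) = 3/(-4 + M))
c = -214/7 (c = -2*(58/7 + 63/9) = -2*(58*(⅐) + 63*(⅑)) = -2*(58/7 + 7) = -2*107/7 = -214/7 ≈ -30.571)
c*t(y(-4, 3), 11) - 46 = -642/(7*(-4 + 11)) - 46 = -642/(7*7) - 46 = -214/7*3/7 - 46 = -642/49 - 46 = -2896/49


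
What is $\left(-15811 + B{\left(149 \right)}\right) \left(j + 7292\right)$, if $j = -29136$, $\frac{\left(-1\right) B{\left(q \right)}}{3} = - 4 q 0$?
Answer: $345375484$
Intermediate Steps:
$B{\left(q \right)} = 0$ ($B{\left(q \right)} = - 3 - 4 q 0 = \left(-3\right) 0 = 0$)
$\left(-15811 + B{\left(149 \right)}\right) \left(j + 7292\right) = \left(-15811 + 0\right) \left(-29136 + 7292\right) = \left(-15811\right) \left(-21844\right) = 345375484$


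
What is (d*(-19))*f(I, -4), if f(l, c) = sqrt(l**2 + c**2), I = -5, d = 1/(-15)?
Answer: 19*sqrt(41)/15 ≈ 8.1106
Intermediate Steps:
d = -1/15 ≈ -0.066667
f(l, c) = sqrt(c**2 + l**2)
(d*(-19))*f(I, -4) = (-1/15*(-19))*sqrt((-4)**2 + (-5)**2) = 19*sqrt(16 + 25)/15 = 19*sqrt(41)/15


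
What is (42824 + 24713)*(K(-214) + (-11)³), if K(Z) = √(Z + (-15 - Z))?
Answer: -89891747 + 67537*I*√15 ≈ -8.9892e+7 + 2.6157e+5*I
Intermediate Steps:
K(Z) = I*√15 (K(Z) = √(-15) = I*√15)
(42824 + 24713)*(K(-214) + (-11)³) = (42824 + 24713)*(I*√15 + (-11)³) = 67537*(I*√15 - 1331) = 67537*(-1331 + I*√15) = -89891747 + 67537*I*√15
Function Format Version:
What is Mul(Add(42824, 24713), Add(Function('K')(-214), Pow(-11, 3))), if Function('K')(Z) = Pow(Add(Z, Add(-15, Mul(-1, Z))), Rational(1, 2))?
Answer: Add(-89891747, Mul(67537, I, Pow(15, Rational(1, 2)))) ≈ Add(-8.9892e+7, Mul(2.6157e+5, I))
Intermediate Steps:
Function('K')(Z) = Mul(I, Pow(15, Rational(1, 2))) (Function('K')(Z) = Pow(-15, Rational(1, 2)) = Mul(I, Pow(15, Rational(1, 2))))
Mul(Add(42824, 24713), Add(Function('K')(-214), Pow(-11, 3))) = Mul(Add(42824, 24713), Add(Mul(I, Pow(15, Rational(1, 2))), Pow(-11, 3))) = Mul(67537, Add(Mul(I, Pow(15, Rational(1, 2))), -1331)) = Mul(67537, Add(-1331, Mul(I, Pow(15, Rational(1, 2))))) = Add(-89891747, Mul(67537, I, Pow(15, Rational(1, 2))))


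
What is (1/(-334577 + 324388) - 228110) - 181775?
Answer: -4176318266/10189 ≈ -4.0989e+5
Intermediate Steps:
(1/(-334577 + 324388) - 228110) - 181775 = (1/(-10189) - 228110) - 181775 = (-1/10189 - 228110) - 181775 = -2324212791/10189 - 181775 = -4176318266/10189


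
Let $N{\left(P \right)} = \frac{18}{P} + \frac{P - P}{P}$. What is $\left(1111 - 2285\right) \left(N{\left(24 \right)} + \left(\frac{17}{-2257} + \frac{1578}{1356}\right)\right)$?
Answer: $- \frac{1141492527}{510082} \approx -2237.9$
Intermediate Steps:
$N{\left(P \right)} = \frac{18}{P}$ ($N{\left(P \right)} = \frac{18}{P} + \frac{0}{P} = \frac{18}{P} + 0 = \frac{18}{P}$)
$\left(1111 - 2285\right) \left(N{\left(24 \right)} + \left(\frac{17}{-2257} + \frac{1578}{1356}\right)\right) = \left(1111 - 2285\right) \left(\frac{18}{24} + \left(\frac{17}{-2257} + \frac{1578}{1356}\right)\right) = - 1174 \left(18 \cdot \frac{1}{24} + \left(17 \left(- \frac{1}{2257}\right) + 1578 \cdot \frac{1}{1356}\right)\right) = - 1174 \left(\frac{3}{4} + \left(- \frac{17}{2257} + \frac{263}{226}\right)\right) = - 1174 \left(\frac{3}{4} + \frac{589749}{510082}\right) = \left(-1174\right) \frac{1944621}{1020164} = - \frac{1141492527}{510082}$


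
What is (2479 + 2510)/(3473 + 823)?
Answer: 1663/1432 ≈ 1.1613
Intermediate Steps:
(2479 + 2510)/(3473 + 823) = 4989/4296 = 4989*(1/4296) = 1663/1432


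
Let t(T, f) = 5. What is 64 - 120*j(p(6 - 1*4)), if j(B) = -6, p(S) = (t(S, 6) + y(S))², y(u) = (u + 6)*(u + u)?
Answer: 784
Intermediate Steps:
y(u) = 2*u*(6 + u) (y(u) = (6 + u)*(2*u) = 2*u*(6 + u))
p(S) = (5 + 2*S*(6 + S))²
64 - 120*j(p(6 - 1*4)) = 64 - 120*(-6) = 64 + 720 = 784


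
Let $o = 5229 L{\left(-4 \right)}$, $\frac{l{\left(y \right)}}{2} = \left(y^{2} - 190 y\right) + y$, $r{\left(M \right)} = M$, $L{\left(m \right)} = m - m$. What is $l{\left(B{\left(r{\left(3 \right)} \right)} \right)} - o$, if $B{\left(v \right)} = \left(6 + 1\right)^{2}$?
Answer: $-13720$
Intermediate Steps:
$L{\left(m \right)} = 0$
$B{\left(v \right)} = 49$ ($B{\left(v \right)} = 7^{2} = 49$)
$l{\left(y \right)} = - 378 y + 2 y^{2}$ ($l{\left(y \right)} = 2 \left(\left(y^{2} - 190 y\right) + y\right) = 2 \left(y^{2} - 189 y\right) = - 378 y + 2 y^{2}$)
$o = 0$ ($o = 5229 \cdot 0 = 0$)
$l{\left(B{\left(r{\left(3 \right)} \right)} \right)} - o = 2 \cdot 49 \left(-189 + 49\right) - 0 = 2 \cdot 49 \left(-140\right) + 0 = -13720 + 0 = -13720$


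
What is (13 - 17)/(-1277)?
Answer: 4/1277 ≈ 0.0031323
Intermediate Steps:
(13 - 17)/(-1277) = -1/1277*(-4) = 4/1277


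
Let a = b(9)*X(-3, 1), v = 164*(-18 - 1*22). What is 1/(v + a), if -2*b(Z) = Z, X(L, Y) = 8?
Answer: -1/6596 ≈ -0.00015161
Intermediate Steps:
b(Z) = -Z/2
v = -6560 (v = 164*(-18 - 22) = 164*(-40) = -6560)
a = -36 (a = -½*9*8 = -9/2*8 = -36)
1/(v + a) = 1/(-6560 - 36) = 1/(-6596) = -1/6596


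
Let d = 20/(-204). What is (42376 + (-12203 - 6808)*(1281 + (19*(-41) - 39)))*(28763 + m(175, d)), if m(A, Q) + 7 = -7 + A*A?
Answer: -520099437158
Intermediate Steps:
d = -5/51 (d = 20*(-1/204) = -5/51 ≈ -0.098039)
m(A, Q) = -14 + A**2 (m(A, Q) = -7 + (-7 + A*A) = -7 + (-7 + A**2) = -14 + A**2)
(42376 + (-12203 - 6808)*(1281 + (19*(-41) - 39)))*(28763 + m(175, d)) = (42376 + (-12203 - 6808)*(1281 + (19*(-41) - 39)))*(28763 + (-14 + 175**2)) = (42376 - 19011*(1281 + (-779 - 39)))*(28763 + (-14 + 30625)) = (42376 - 19011*(1281 - 818))*(28763 + 30611) = (42376 - 19011*463)*59374 = (42376 - 8802093)*59374 = -8759717*59374 = -520099437158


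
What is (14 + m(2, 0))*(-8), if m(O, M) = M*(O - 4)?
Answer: -112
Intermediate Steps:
m(O, M) = M*(-4 + O)
(14 + m(2, 0))*(-8) = (14 + 0*(-4 + 2))*(-8) = (14 + 0*(-2))*(-8) = (14 + 0)*(-8) = 14*(-8) = -112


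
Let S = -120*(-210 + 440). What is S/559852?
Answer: -6900/139963 ≈ -0.049299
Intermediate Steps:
S = -27600 (S = -120*230 = -27600)
S/559852 = -27600/559852 = -27600*1/559852 = -6900/139963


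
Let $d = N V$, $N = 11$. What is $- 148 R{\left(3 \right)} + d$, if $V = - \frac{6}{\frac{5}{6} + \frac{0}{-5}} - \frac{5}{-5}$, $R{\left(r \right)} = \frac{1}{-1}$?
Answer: $\frac{399}{5} \approx 79.8$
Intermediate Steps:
$R{\left(r \right)} = -1$
$V = - \frac{31}{5}$ ($V = - \frac{6}{5 \cdot \frac{1}{6} + 0 \left(- \frac{1}{5}\right)} - -1 = - \frac{6}{\frac{5}{6} + 0} + 1 = - \frac{6}{\frac{5}{6}} + 1 = \left(-6\right) \frac{6}{5} + 1 = - \frac{36}{5} + 1 = - \frac{31}{5} \approx -6.2$)
$d = - \frac{341}{5}$ ($d = 11 \left(- \frac{31}{5}\right) = - \frac{341}{5} \approx -68.2$)
$- 148 R{\left(3 \right)} + d = \left(-148\right) \left(-1\right) - \frac{341}{5} = 148 - \frac{341}{5} = \frac{399}{5}$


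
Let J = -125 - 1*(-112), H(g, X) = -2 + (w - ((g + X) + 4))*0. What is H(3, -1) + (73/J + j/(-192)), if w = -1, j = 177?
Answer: -7103/832 ≈ -8.5373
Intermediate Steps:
H(g, X) = -2 (H(g, X) = -2 + (-1 - ((g + X) + 4))*0 = -2 + (-1 - ((X + g) + 4))*0 = -2 + (-1 - (4 + X + g))*0 = -2 + (-1 + (-4 - X - g))*0 = -2 + (-5 - X - g)*0 = -2 + 0 = -2)
J = -13 (J = -125 + 112 = -13)
H(3, -1) + (73/J + j/(-192)) = -2 + (73/(-13) + 177/(-192)) = -2 + (73*(-1/13) + 177*(-1/192)) = -2 + (-73/13 - 59/64) = -2 - 5439/832 = -7103/832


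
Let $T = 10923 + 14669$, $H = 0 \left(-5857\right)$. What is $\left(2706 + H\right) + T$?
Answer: $28298$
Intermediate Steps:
$H = 0$
$T = 25592$
$\left(2706 + H\right) + T = \left(2706 + 0\right) + 25592 = 2706 + 25592 = 28298$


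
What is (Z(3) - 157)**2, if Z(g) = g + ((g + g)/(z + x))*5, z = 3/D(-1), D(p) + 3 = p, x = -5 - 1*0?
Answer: 13410244/529 ≈ 25350.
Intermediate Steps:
x = -5 (x = -5 + 0 = -5)
D(p) = -3 + p
z = -3/4 (z = 3/(-3 - 1) = 3/(-4) = 3*(-1/4) = -3/4 ≈ -0.75000)
Z(g) = -17*g/23 (Z(g) = g + ((g + g)/(-3/4 - 5))*5 = g + ((2*g)/(-23/4))*5 = g + ((2*g)*(-4/23))*5 = g - 8*g/23*5 = g - 40*g/23 = -17*g/23)
(Z(3) - 157)**2 = (-17/23*3 - 157)**2 = (-51/23 - 157)**2 = (-3662/23)**2 = 13410244/529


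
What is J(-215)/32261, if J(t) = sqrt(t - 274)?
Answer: I*sqrt(489)/32261 ≈ 0.00068545*I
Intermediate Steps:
J(t) = sqrt(-274 + t)
J(-215)/32261 = sqrt(-274 - 215)/32261 = sqrt(-489)*(1/32261) = (I*sqrt(489))*(1/32261) = I*sqrt(489)/32261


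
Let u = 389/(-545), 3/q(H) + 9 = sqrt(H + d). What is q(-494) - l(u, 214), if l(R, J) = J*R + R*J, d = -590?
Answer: 38789693/126985 - 6*I*sqrt(271)/1165 ≈ 305.47 - 0.084783*I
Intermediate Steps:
q(H) = 3/(-9 + sqrt(-590 + H)) (q(H) = 3/(-9 + sqrt(H - 590)) = 3/(-9 + sqrt(-590 + H)))
u = -389/545 (u = 389*(-1/545) = -389/545 ≈ -0.71376)
l(R, J) = 2*J*R (l(R, J) = J*R + J*R = 2*J*R)
q(-494) - l(u, 214) = 3/(-9 + sqrt(-590 - 494)) - 2*214*(-389)/545 = 3/(-9 + sqrt(-1084)) - 1*(-166492/545) = 3/(-9 + 2*I*sqrt(271)) + 166492/545 = 166492/545 + 3/(-9 + 2*I*sqrt(271))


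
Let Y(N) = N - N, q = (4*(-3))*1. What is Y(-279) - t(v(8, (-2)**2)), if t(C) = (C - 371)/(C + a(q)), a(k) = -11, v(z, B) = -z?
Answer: -379/19 ≈ -19.947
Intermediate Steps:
q = -12 (q = -12*1 = -12)
t(C) = (-371 + C)/(-11 + C) (t(C) = (C - 371)/(C - 11) = (-371 + C)/(-11 + C))
Y(N) = 0
Y(-279) - t(v(8, (-2)**2)) = 0 - (-371 - 1*8)/(-11 - 1*8) = 0 - (-371 - 8)/(-11 - 8) = 0 - (-379)/(-19) = 0 - (-1)*(-379)/19 = 0 - 1*379/19 = 0 - 379/19 = -379/19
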